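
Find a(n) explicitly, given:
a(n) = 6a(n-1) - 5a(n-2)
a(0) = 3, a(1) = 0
Characteristic equation: x² - 6x + 5 = 0, which factors as (x - (5))(x - (1)) = 0.
Roots r₁ = 5, r₂ = 1 (distinct).
General solution: a(n) = A·(5)^n + B·(1)^n.
From a(0) = 3: A + B = 3.
From a(1) = 0: 5A + B = 0.
Solving: A = - \frac{3}{4}, B = \frac{15}{4}.
So a(n) = \frac{15}{4} - \frac{3 \cdot 5^{n}}{4}.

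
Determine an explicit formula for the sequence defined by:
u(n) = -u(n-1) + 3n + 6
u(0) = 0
First-order linear with linear forcing.
Homogeneous solution: u_h(n) = A·(-1)^n.
Try particular u_p(n) = pn + q. Substituting:
  pn + q = -(p(n-1) + q) + 3n + 6.
Matching the n-coefficient: p = -p + 3 ⇒ p = \frac{3}{2}.
Matching constants: q = p - q + 6 ⇒ q = \frac{15}{4}.
General: u(n) = A·(-1)^n + \frac{3 n}{2} + \frac{15}{4}.
Apply u(0) = 0: A + \frac{15}{4} = 0 ⇒ A = - \frac{15}{4}.
So u(n) = - \frac{15 \left(-1\right)^{n}}{4} + \frac{3 n}{2} + \frac{15}{4}.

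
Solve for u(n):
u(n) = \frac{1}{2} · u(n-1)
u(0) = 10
Pure geometric recurrence with ratio \frac{1}{2}.
By induction u(n) = u(0) · (\frac{1}{2})^n = 10 \cdot 2^{- n}.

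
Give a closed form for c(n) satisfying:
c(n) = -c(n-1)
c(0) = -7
This is a homogeneous first-order recurrence with ratio -1.
By induction c(n) = c(0) · (-1)^n = - 7 \left(-1\right)^{n}.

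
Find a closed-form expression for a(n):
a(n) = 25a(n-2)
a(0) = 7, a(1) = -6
Characteristic equation: x² - 25 = 0, which factors as (x - (5))(x - (-5)) = 0.
Roots r₁ = 5, r₂ = -5 (distinct).
General solution: a(n) = A·(5)^n + B·(-5)^n.
From a(0) = 7: A + B = 7.
From a(1) = -6: 5A - 5B = -6.
Solving: A = \frac{29}{10}, B = \frac{41}{10}.
So a(n) = \frac{41 \left(-5\right)^{n}}{10} + \frac{29 \cdot 5^{n}}{10}.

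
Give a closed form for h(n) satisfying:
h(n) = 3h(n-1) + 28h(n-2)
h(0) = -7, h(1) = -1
Characteristic equation: x² - 3x - 28 = 0, which factors as (x - (7))(x - (-4)) = 0.
Roots r₁ = 7, r₂ = -4 (distinct).
General solution: h(n) = A·(7)^n + B·(-4)^n.
From h(0) = -7: A + B = -7.
From h(1) = -1: 7A - 4B = -1.
Solving: A = - \frac{29}{11}, B = - \frac{48}{11}.
So h(n) = - \frac{48 \left(-4\right)^{n}}{11} - \frac{29 \cdot 7^{n}}{11}.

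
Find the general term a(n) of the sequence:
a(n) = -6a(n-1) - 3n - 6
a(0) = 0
First-order linear with linear forcing.
Homogeneous solution: a_h(n) = A·(-6)^n.
Try particular a_p(n) = pn + q. Substituting:
  pn + q = -6(p(n-1) + q) - 3n - 6.
Matching the n-coefficient: p = -6p - 3 ⇒ p = - \frac{3}{7}.
Matching constants: q = 6p - 6q - 6 ⇒ q = - \frac{60}{49}.
General: a(n) = A·(-6)^n - \frac{3 n}{7} - \frac{60}{49}.
Apply a(0) = 0: A - \frac{60}{49} = 0 ⇒ A = \frac{60}{49}.
So a(n) = \frac{60 \left(-6\right)^{n}}{49} - \frac{3 n}{7} - \frac{60}{49}.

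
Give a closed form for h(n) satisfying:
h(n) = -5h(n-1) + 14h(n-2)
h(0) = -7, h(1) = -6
Characteristic equation: x² + 5x - 14 = 0, which factors as (x - (-7))(x - (2)) = 0.
Roots r₁ = -7, r₂ = 2 (distinct).
General solution: h(n) = A·(-7)^n + B·(2)^n.
From h(0) = -7: A + B = -7.
From h(1) = -6: -7A + 2B = -6.
Solving: A = - \frac{8}{9}, B = - \frac{55}{9}.
So h(n) = - \frac{8 \left(-7\right)^{n}}{9} - \frac{55 \cdot 2^{n}}{9}.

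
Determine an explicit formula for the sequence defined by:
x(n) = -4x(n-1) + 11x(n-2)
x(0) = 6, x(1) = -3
Characteristic equation: x² + 4x - 11 = 0.
Discriminant Δ = (-4)² + 4·(11) = 60.
Roots r₁,₂ = (-4 ± √60)/2, so r₁ = -2 + \sqrt{15}, r₂ = - \sqrt{15} - 2.
General solution: x(n) = A·r₁^n + B·r₂^n.
From the initial conditions, A + B = 6 and r₁A + r₂B = -3.
Since r₁ - r₂ = √60: A = (-3 - (6)r₂)/√60 = \frac{3 \sqrt{15}}{10} + 3, and B = 6 - A = 3 - \frac{3 \sqrt{15}}{10}.
So x(n) = \left(\frac{3 \sqrt{15}}{10} + 3\right)\left(-2 + \sqrt{15}\right)^n + \left(3 - \frac{3 \sqrt{15}}{10}\right)\left(- \sqrt{15} - 2\right)^n.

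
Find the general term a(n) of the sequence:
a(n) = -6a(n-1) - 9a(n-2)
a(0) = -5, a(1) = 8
Characteristic equation: x² + 6x + 9 = 0, which is (x - (-3))².
Repeated root r = -3.
General solution: a(n) = (A + Bn)·(-3)^n.
From a(0) = -5: A = -5.
From a(1) = 8: (A + B)·(-3) = 8 ⇒ B = \frac{7}{3}.
So a(n) = \left(\frac{7 n}{3} - 5\right) \cdot (-3)^n.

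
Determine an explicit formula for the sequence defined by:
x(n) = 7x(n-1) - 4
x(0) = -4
First-order linear non-homogeneous.
Homogeneous solution: x_h(n) = A·(7)^n.
Try constant particular solution x_p = K: K = 7K - 4 ⇒ K = \frac{2}{3}.
General: x(n) = A·(7)^n + \frac{2}{3}.
Apply x(0) = -4: A + \frac{2}{3} = -4 ⇒ A = - \frac{14}{3}.
So x(n) = \frac{2}{3} - \frac{14 \cdot 7^{n}}{3}.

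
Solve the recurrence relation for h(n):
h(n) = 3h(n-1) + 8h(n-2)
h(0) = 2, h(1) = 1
Characteristic equation: x² - 3x - 8 = 0.
Discriminant Δ = (3)² + 4·(8) = 41.
Roots r₁,₂ = (3 ± √41)/2, so r₁ = \frac{3}{2} + \frac{\sqrt{41}}{2}, r₂ = \frac{3}{2} - \frac{\sqrt{41}}{2}.
General solution: h(n) = A·r₁^n + B·r₂^n.
From the initial conditions, A + B = 2 and r₁A + r₂B = 1.
Since r₁ - r₂ = √41: A = (1 - (2)r₂)/√41 = 1 - \frac{2 \sqrt{41}}{41}, and B = 2 - A = \frac{2 \sqrt{41}}{41} + 1.
So h(n) = \left(1 - \frac{2 \sqrt{41}}{41}\right)\left(\frac{3}{2} + \frac{\sqrt{41}}{2}\right)^n + \left(\frac{2 \sqrt{41}}{41} + 1\right)\left(\frac{3}{2} - \frac{\sqrt{41}}{2}\right)^n.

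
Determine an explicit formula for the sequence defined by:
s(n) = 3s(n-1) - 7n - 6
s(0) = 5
First-order linear with linear forcing.
Homogeneous solution: s_h(n) = A·(3)^n.
Try particular s_p(n) = pn + q. Substituting:
  pn + q = 3(p(n-1) + q) - 7n - 6.
Matching the n-coefficient: p = 3p - 7 ⇒ p = \frac{7}{2}.
Matching constants: q = -3p + 3q - 6 ⇒ q = \frac{33}{4}.
General: s(n) = A·(3)^n + \frac{7 n}{2} + \frac{33}{4}.
Apply s(0) = 5: A + \frac{33}{4} = 5 ⇒ A = - \frac{13}{4}.
So s(n) = - \frac{13 \cdot 3^{n}}{4} + \frac{7 n}{2} + \frac{33}{4}.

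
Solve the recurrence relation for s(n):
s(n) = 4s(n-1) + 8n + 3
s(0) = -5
First-order linear with linear forcing.
Homogeneous solution: s_h(n) = A·(4)^n.
Try particular s_p(n) = pn + q. Substituting:
  pn + q = 4(p(n-1) + q) + 8n + 3.
Matching the n-coefficient: p = 4p + 8 ⇒ p = - \frac{8}{3}.
Matching constants: q = -4p + 4q + 3 ⇒ q = - \frac{41}{9}.
General: s(n) = A·(4)^n - \frac{8 n}{3} - \frac{41}{9}.
Apply s(0) = -5: A - \frac{41}{9} = -5 ⇒ A = - \frac{4}{9}.
So s(n) = - \frac{4 \cdot 4^{n}}{9} - \frac{8 n}{3} - \frac{41}{9}.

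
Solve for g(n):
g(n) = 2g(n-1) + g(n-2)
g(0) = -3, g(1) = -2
Characteristic equation: x² - 2x - 1 = 0.
Discriminant Δ = (2)² + 4·(1) = 8.
Roots r₁,₂ = (2 ± √8)/2, so r₁ = 1 + \sqrt{2}, r₂ = 1 - \sqrt{2}.
General solution: g(n) = A·r₁^n + B·r₂^n.
From the initial conditions, A + B = -3 and r₁A + r₂B = -2.
Since r₁ - r₂ = √8: A = (-2 - (-3)r₂)/√8 = - \frac{3}{2} + \frac{\sqrt{2}}{4}, and B = -3 - A = - \frac{3}{2} - \frac{\sqrt{2}}{4}.
So g(n) = \left(- \frac{3}{2} + \frac{\sqrt{2}}{4}\right)\left(1 + \sqrt{2}\right)^n + \left(- \frac{3}{2} - \frac{\sqrt{2}}{4}\right)\left(1 - \sqrt{2}\right)^n.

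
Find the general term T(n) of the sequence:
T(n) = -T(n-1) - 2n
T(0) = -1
First-order linear with linear forcing.
Homogeneous solution: T_h(n) = A·(-1)^n.
Try particular T_p(n) = pn + q. Substituting:
  pn + q = -(p(n-1) + q) - 2n.
Matching the n-coefficient: p = -p - 2 ⇒ p = -1.
Matching constants: q = p - q ⇒ q = - \frac{1}{2}.
General: T(n) = A·(-1)^n - n - \frac{1}{2}.
Apply T(0) = -1: A - \frac{1}{2} = -1 ⇒ A = - \frac{1}{2}.
So T(n) = - \frac{\left(-1\right)^{n}}{2} - n - \frac{1}{2}.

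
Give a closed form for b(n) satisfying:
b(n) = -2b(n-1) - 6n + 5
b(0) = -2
First-order linear with linear forcing.
Homogeneous solution: b_h(n) = A·(-2)^n.
Try particular b_p(n) = pn + q. Substituting:
  pn + q = -2(p(n-1) + q) - 6n + 5.
Matching the n-coefficient: p = -2p - 6 ⇒ p = -2.
Matching constants: q = 2p - 2q + 5 ⇒ q = \frac{1}{3}.
General: b(n) = A·(-2)^n - 2 n + \frac{1}{3}.
Apply b(0) = -2: A + \frac{1}{3} = -2 ⇒ A = - \frac{7}{3}.
So b(n) = - \frac{7 \left(-2\right)^{n}}{3} - 2 n + \frac{1}{3}.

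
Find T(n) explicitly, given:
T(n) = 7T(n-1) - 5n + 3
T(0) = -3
First-order linear with linear forcing.
Homogeneous solution: T_h(n) = A·(7)^n.
Try particular T_p(n) = pn + q. Substituting:
  pn + q = 7(p(n-1) + q) - 5n + 3.
Matching the n-coefficient: p = 7p - 5 ⇒ p = \frac{5}{6}.
Matching constants: q = -7p + 7q + 3 ⇒ q = \frac{17}{36}.
General: T(n) = A·(7)^n + \frac{5 n}{6} + \frac{17}{36}.
Apply T(0) = -3: A + \frac{17}{36} = -3 ⇒ A = - \frac{125}{36}.
So T(n) = - \frac{125 \cdot 7^{n}}{36} + \frac{5 n}{6} + \frac{17}{36}.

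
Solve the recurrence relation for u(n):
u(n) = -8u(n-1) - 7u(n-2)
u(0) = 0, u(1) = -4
Characteristic equation: x² + 8x + 7 = 0, which factors as (x - (-1))(x - (-7)) = 0.
Roots r₁ = -1, r₂ = -7 (distinct).
General solution: u(n) = A·(-1)^n + B·(-7)^n.
From u(0) = 0: A + B = 0.
From u(1) = -4: -A - 7B = -4.
Solving: A = - \frac{2}{3}, B = \frac{2}{3}.
So u(n) = - \frac{2 \left(-1\right)^{n}}{3} + \frac{2 \left(-7\right)^{n}}{3}.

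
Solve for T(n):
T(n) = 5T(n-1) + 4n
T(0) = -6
First-order linear with linear forcing.
Homogeneous solution: T_h(n) = A·(5)^n.
Try particular T_p(n) = pn + q. Substituting:
  pn + q = 5(p(n-1) + q) + 4n.
Matching the n-coefficient: p = 5p + 4 ⇒ p = -1.
Matching constants: q = -5p + 5q ⇒ q = - \frac{5}{4}.
General: T(n) = A·(5)^n - n - \frac{5}{4}.
Apply T(0) = -6: A - \frac{5}{4} = -6 ⇒ A = - \frac{19}{4}.
So T(n) = - \frac{19 \cdot 5^{n}}{4} - n - \frac{5}{4}.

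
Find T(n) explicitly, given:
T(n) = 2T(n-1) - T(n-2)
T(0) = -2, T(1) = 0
Characteristic equation: x² - 2x + 1 = 0, which is (x - (1))².
Repeated root r = 1.
General solution: T(n) = (A + Bn)·(1)^n.
From T(0) = -2: A = -2.
From T(1) = 0: (A + B)·(1) = 0 ⇒ B = 2.
So T(n) = \left(2 n - 2\right) \cdot (1)^n.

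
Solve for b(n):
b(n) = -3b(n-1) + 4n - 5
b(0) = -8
First-order linear with linear forcing.
Homogeneous solution: b_h(n) = A·(-3)^n.
Try particular b_p(n) = pn + q. Substituting:
  pn + q = -3(p(n-1) + q) + 4n - 5.
Matching the n-coefficient: p = -3p + 4 ⇒ p = 1.
Matching constants: q = 3p - 3q - 5 ⇒ q = - \frac{1}{2}.
General: b(n) = A·(-3)^n + n - \frac{1}{2}.
Apply b(0) = -8: A - \frac{1}{2} = -8 ⇒ A = - \frac{15}{2}.
So b(n) = - \frac{15 \left(-3\right)^{n}}{2} + n - \frac{1}{2}.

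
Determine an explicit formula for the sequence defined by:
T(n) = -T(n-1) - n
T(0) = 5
First-order linear with linear forcing.
Homogeneous solution: T_h(n) = A·(-1)^n.
Try particular T_p(n) = pn + q. Substituting:
  pn + q = -(p(n-1) + q) - n.
Matching the n-coefficient: p = -p - 1 ⇒ p = - \frac{1}{2}.
Matching constants: q = p - q ⇒ q = - \frac{1}{4}.
General: T(n) = A·(-1)^n - \frac{n}{2} - \frac{1}{4}.
Apply T(0) = 5: A - \frac{1}{4} = 5 ⇒ A = \frac{21}{4}.
So T(n) = \frac{21 \left(-1\right)^{n}}{4} - \frac{n}{2} - \frac{1}{4}.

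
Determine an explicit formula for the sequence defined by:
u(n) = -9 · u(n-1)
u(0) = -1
Pure geometric recurrence with ratio -9.
By induction u(n) = u(0) · (-9)^n = - \left(-9\right)^{n}.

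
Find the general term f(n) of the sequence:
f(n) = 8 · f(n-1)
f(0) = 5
Pure geometric recurrence with ratio 8.
By induction f(n) = f(0) · (8)^n = 5 \cdot 8^{n}.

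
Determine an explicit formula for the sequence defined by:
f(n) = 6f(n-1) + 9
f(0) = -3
First-order linear non-homogeneous.
Homogeneous solution: f_h(n) = A·(6)^n.
Try constant particular solution f_p = K: K = 6K + 9 ⇒ K = - \frac{9}{5}.
General: f(n) = A·(6)^n - \frac{9}{5}.
Apply f(0) = -3: A - \frac{9}{5} = -3 ⇒ A = - \frac{6}{5}.
So f(n) = - \frac{6 \cdot 6^{n}}{5} - \frac{9}{5}.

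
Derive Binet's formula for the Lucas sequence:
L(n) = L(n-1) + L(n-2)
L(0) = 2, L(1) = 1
This is the Lucas sequence.
Characteristic equation: x² - x - 1 = 0; roots r₁ = \frac{1}{2} + \frac{\sqrt{5}}{2}, r₂ = \frac{1}{2} - \frac{\sqrt{5}}{2}.
General: L(n) = A·r₁^n + B·r₂^n. Solving with L(0)=2, L(1)=1 gives A = 1, B = 1.
So L(n) = 2^{- n} \left(\left(1 - \sqrt{5}\right)^{n} + \left(1 + \sqrt{5}\right)^{n}\right).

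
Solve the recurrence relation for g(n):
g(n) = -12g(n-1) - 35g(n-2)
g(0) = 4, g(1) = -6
Characteristic equation: x² + 12x + 35 = 0, which factors as (x - (-7))(x - (-5)) = 0.
Roots r₁ = -7, r₂ = -5 (distinct).
General solution: g(n) = A·(-7)^n + B·(-5)^n.
From g(0) = 4: A + B = 4.
From g(1) = -6: -7A - 5B = -6.
Solving: A = -7, B = 11.
So g(n) = 11 \left(-5\right)^{n} - 7 \left(-7\right)^{n}.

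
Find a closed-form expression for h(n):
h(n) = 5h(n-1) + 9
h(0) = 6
First-order linear non-homogeneous.
Homogeneous solution: h_h(n) = A·(5)^n.
Try constant particular solution h_p = K: K = 5K + 9 ⇒ K = - \frac{9}{4}.
General: h(n) = A·(5)^n - \frac{9}{4}.
Apply h(0) = 6: A - \frac{9}{4} = 6 ⇒ A = \frac{33}{4}.
So h(n) = \frac{33 \cdot 5^{n}}{4} - \frac{9}{4}.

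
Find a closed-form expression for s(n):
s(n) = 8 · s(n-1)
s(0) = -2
Pure geometric recurrence with ratio 8.
By induction s(n) = s(0) · (8)^n = - 2 \cdot 8^{n}.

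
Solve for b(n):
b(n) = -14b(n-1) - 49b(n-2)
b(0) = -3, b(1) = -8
Characteristic equation: x² + 14x + 49 = 0, which is (x - (-7))².
Repeated root r = -7.
General solution: b(n) = (A + Bn)·(-7)^n.
From b(0) = -3: A = -3.
From b(1) = -8: (A + B)·(-7) = -8 ⇒ B = \frac{29}{7}.
So b(n) = \left(\frac{29 n}{7} - 3\right) \cdot (-7)^n.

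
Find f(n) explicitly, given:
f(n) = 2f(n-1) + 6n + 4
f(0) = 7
First-order linear with linear forcing.
Homogeneous solution: f_h(n) = A·(2)^n.
Try particular f_p(n) = pn + q. Substituting:
  pn + q = 2(p(n-1) + q) + 6n + 4.
Matching the n-coefficient: p = 2p + 6 ⇒ p = -6.
Matching constants: q = -2p + 2q + 4 ⇒ q = -16.
General: f(n) = A·(2)^n - 6 n - 16.
Apply f(0) = 7: A - 16 = 7 ⇒ A = 23.
So f(n) = 23 \cdot 2^{n} - 6 n - 16.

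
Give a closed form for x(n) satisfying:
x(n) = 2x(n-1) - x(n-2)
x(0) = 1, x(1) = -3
Characteristic equation: x² - 2x + 1 = 0, which is (x - (1))².
Repeated root r = 1.
General solution: x(n) = (A + Bn)·(1)^n.
From x(0) = 1: A = 1.
From x(1) = -3: (A + B)·(1) = -3 ⇒ B = -4.
So x(n) = \left(1 - 4 n\right) \cdot (1)^n.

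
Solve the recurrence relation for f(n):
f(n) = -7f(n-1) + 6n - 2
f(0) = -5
First-order linear with linear forcing.
Homogeneous solution: f_h(n) = A·(-7)^n.
Try particular f_p(n) = pn + q. Substituting:
  pn + q = -7(p(n-1) + q) + 6n - 2.
Matching the n-coefficient: p = -7p + 6 ⇒ p = \frac{3}{4}.
Matching constants: q = 7p - 7q - 2 ⇒ q = \frac{13}{32}.
General: f(n) = A·(-7)^n + \frac{3 n}{4} + \frac{13}{32}.
Apply f(0) = -5: A + \frac{13}{32} = -5 ⇒ A = - \frac{173}{32}.
So f(n) = - \frac{173 \left(-7\right)^{n}}{32} + \frac{3 n}{4} + \frac{13}{32}.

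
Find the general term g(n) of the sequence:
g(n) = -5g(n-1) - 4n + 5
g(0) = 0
First-order linear with linear forcing.
Homogeneous solution: g_h(n) = A·(-5)^n.
Try particular g_p(n) = pn + q. Substituting:
  pn + q = -5(p(n-1) + q) - 4n + 5.
Matching the n-coefficient: p = -5p - 4 ⇒ p = - \frac{2}{3}.
Matching constants: q = 5p - 5q + 5 ⇒ q = \frac{5}{18}.
General: g(n) = A·(-5)^n - \frac{2 n}{3} + \frac{5}{18}.
Apply g(0) = 0: A + \frac{5}{18} = 0 ⇒ A = - \frac{5}{18}.
So g(n) = - \frac{5 \left(-5\right)^{n}}{18} - \frac{2 n}{3} + \frac{5}{18}.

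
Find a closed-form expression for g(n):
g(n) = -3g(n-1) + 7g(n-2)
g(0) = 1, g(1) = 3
Characteristic equation: x² + 3x - 7 = 0.
Discriminant Δ = (-3)² + 4·(7) = 37.
Roots r₁,₂ = (-3 ± √37)/2, so r₁ = - \frac{3}{2} + \frac{\sqrt{37}}{2}, r₂ = - \frac{\sqrt{37}}{2} - \frac{3}{2}.
General solution: g(n) = A·r₁^n + B·r₂^n.
From the initial conditions, A + B = 1 and r₁A + r₂B = 3.
Since r₁ - r₂ = √37: A = (3 - (1)r₂)/√37 = \frac{1}{2} + \frac{9 \sqrt{37}}{74}, and B = 1 - A = \frac{1}{2} - \frac{9 \sqrt{37}}{74}.
So g(n) = \left(\frac{1}{2} + \frac{9 \sqrt{37}}{74}\right)\left(- \frac{3}{2} + \frac{\sqrt{37}}{2}\right)^n + \left(\frac{1}{2} - \frac{9 \sqrt{37}}{74}\right)\left(- \frac{\sqrt{37}}{2} - \frac{3}{2}\right)^n.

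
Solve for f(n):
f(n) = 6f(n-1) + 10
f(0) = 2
First-order linear non-homogeneous.
Homogeneous solution: f_h(n) = A·(6)^n.
Try constant particular solution f_p = K: K = 6K + 10 ⇒ K = -2.
General: f(n) = A·(6)^n - 2.
Apply f(0) = 2: A - 2 = 2 ⇒ A = 4.
So f(n) = 4 \cdot 6^{n} - 2.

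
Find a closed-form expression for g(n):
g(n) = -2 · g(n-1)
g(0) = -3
Pure geometric recurrence with ratio -2.
By induction g(n) = g(0) · (-2)^n = - 3 \left(-2\right)^{n}.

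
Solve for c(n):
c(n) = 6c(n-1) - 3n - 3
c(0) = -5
First-order linear with linear forcing.
Homogeneous solution: c_h(n) = A·(6)^n.
Try particular c_p(n) = pn + q. Substituting:
  pn + q = 6(p(n-1) + q) - 3n - 3.
Matching the n-coefficient: p = 6p - 3 ⇒ p = \frac{3}{5}.
Matching constants: q = -6p + 6q - 3 ⇒ q = \frac{33}{25}.
General: c(n) = A·(6)^n + \frac{3 n}{5} + \frac{33}{25}.
Apply c(0) = -5: A + \frac{33}{25} = -5 ⇒ A = - \frac{158}{25}.
So c(n) = - \frac{158 \cdot 6^{n}}{25} + \frac{3 n}{5} + \frac{33}{25}.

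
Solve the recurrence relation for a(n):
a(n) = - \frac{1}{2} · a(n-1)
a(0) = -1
Pure geometric recurrence with ratio - \frac{1}{2}.
By induction a(n) = a(0) · (- \frac{1}{2})^n = - \left(- \frac{1}{2}\right)^{n}.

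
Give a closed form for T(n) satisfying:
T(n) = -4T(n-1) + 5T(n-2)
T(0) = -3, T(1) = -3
Characteristic equation: x² + 4x - 5 = 0, which factors as (x - (-5))(x - (1)) = 0.
Roots r₁ = -5, r₂ = 1 (distinct).
General solution: T(n) = A·(-5)^n + B·(1)^n.
From T(0) = -3: A + B = -3.
From T(1) = -3: -5A + B = -3.
Solving: A = 0, B = -3.
So T(n) = -3.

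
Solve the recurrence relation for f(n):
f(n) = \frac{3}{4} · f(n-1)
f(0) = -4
Pure geometric recurrence with ratio \frac{3}{4}.
By induction f(n) = f(0) · (\frac{3}{4})^n = - 4 \left(\frac{3}{4}\right)^{n}.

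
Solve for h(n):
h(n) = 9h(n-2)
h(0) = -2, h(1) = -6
Characteristic equation: x² - 9 = 0, which factors as (x - (-3))(x - (3)) = 0.
Roots r₁ = -3, r₂ = 3 (distinct).
General solution: h(n) = A·(-3)^n + B·(3)^n.
From h(0) = -2: A + B = -2.
From h(1) = -6: -3A + 3B = -6.
Solving: A = 0, B = -2.
So h(n) = - 2 \cdot 3^{n}.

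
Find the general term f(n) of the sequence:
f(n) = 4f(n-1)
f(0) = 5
This is a homogeneous first-order recurrence with ratio 4.
By induction f(n) = f(0) · (4)^n = 5 \cdot 4^{n}.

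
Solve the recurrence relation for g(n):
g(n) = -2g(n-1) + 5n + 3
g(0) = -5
First-order linear with linear forcing.
Homogeneous solution: g_h(n) = A·(-2)^n.
Try particular g_p(n) = pn + q. Substituting:
  pn + q = -2(p(n-1) + q) + 5n + 3.
Matching the n-coefficient: p = -2p + 5 ⇒ p = \frac{5}{3}.
Matching constants: q = 2p - 2q + 3 ⇒ q = \frac{19}{9}.
General: g(n) = A·(-2)^n + \frac{5 n}{3} + \frac{19}{9}.
Apply g(0) = -5: A + \frac{19}{9} = -5 ⇒ A = - \frac{64}{9}.
So g(n) = - \frac{64 \left(-2\right)^{n}}{9} + \frac{5 n}{3} + \frac{19}{9}.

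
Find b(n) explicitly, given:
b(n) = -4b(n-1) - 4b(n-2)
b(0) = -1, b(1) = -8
Characteristic equation: x² + 4x + 4 = 0, which is (x - (-2))².
Repeated root r = -2.
General solution: b(n) = (A + Bn)·(-2)^n.
From b(0) = -1: A = -1.
From b(1) = -8: (A + B)·(-2) = -8 ⇒ B = 5.
So b(n) = \left(5 n - 1\right) \cdot (-2)^n.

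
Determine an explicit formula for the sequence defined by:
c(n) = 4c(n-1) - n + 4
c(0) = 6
First-order linear with linear forcing.
Homogeneous solution: c_h(n) = A·(4)^n.
Try particular c_p(n) = pn + q. Substituting:
  pn + q = 4(p(n-1) + q) - n + 4.
Matching the n-coefficient: p = 4p - 1 ⇒ p = \frac{1}{3}.
Matching constants: q = -4p + 4q + 4 ⇒ q = - \frac{8}{9}.
General: c(n) = A·(4)^n + \frac{n}{3} - \frac{8}{9}.
Apply c(0) = 6: A - \frac{8}{9} = 6 ⇒ A = \frac{62}{9}.
So c(n) = \frac{62 \cdot 4^{n}}{9} + \frac{n}{3} - \frac{8}{9}.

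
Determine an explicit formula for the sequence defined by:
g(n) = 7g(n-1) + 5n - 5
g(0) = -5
First-order linear with linear forcing.
Homogeneous solution: g_h(n) = A·(7)^n.
Try particular g_p(n) = pn + q. Substituting:
  pn + q = 7(p(n-1) + q) + 5n - 5.
Matching the n-coefficient: p = 7p + 5 ⇒ p = - \frac{5}{6}.
Matching constants: q = -7p + 7q - 5 ⇒ q = - \frac{5}{36}.
General: g(n) = A·(7)^n - \frac{5 n}{6} - \frac{5}{36}.
Apply g(0) = -5: A - \frac{5}{36} = -5 ⇒ A = - \frac{175}{36}.
So g(n) = - \frac{175 \cdot 7^{n}}{36} - \frac{5 n}{6} - \frac{5}{36}.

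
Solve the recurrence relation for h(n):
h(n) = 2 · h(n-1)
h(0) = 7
Pure geometric recurrence with ratio 2.
By induction h(n) = h(0) · (2)^n = 7 \cdot 2^{n}.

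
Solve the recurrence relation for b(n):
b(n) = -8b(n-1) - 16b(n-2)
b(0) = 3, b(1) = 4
Characteristic equation: x² + 8x + 16 = 0, which is (x - (-4))².
Repeated root r = -4.
General solution: b(n) = (A + Bn)·(-4)^n.
From b(0) = 3: A = 3.
From b(1) = 4: (A + B)·(-4) = 4 ⇒ B = -4.
So b(n) = \left(3 - 4 n\right) \cdot (-4)^n.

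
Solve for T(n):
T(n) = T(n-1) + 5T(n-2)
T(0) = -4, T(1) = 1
Characteristic equation: x² - x - 5 = 0.
Discriminant Δ = (1)² + 4·(5) = 21.
Roots r₁,₂ = (1 ± √21)/2, so r₁ = \frac{1}{2} + \frac{\sqrt{21}}{2}, r₂ = \frac{1}{2} - \frac{\sqrt{21}}{2}.
General solution: T(n) = A·r₁^n + B·r₂^n.
From the initial conditions, A + B = -4 and r₁A + r₂B = 1.
Since r₁ - r₂ = √21: A = (1 - (-4)r₂)/√21 = -2 + \frac{\sqrt{21}}{7}, and B = -4 - A = -2 - \frac{\sqrt{21}}{7}.
So T(n) = \left(-2 + \frac{\sqrt{21}}{7}\right)\left(\frac{1}{2} + \frac{\sqrt{21}}{2}\right)^n + \left(-2 - \frac{\sqrt{21}}{7}\right)\left(\frac{1}{2} - \frac{\sqrt{21}}{2}\right)^n.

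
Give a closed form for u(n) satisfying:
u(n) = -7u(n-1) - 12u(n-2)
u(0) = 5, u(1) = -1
Characteristic equation: x² + 7x + 12 = 0, which factors as (x - (-4))(x - (-3)) = 0.
Roots r₁ = -4, r₂ = -3 (distinct).
General solution: u(n) = A·(-4)^n + B·(-3)^n.
From u(0) = 5: A + B = 5.
From u(1) = -1: -4A - 3B = -1.
Solving: A = -14, B = 19.
So u(n) = 19 \left(-3\right)^{n} - 14 \left(-4\right)^{n}.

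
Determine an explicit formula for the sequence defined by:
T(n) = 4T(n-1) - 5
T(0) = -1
First-order linear non-homogeneous.
Homogeneous solution: T_h(n) = A·(4)^n.
Try constant particular solution T_p = K: K = 4K - 5 ⇒ K = \frac{5}{3}.
General: T(n) = A·(4)^n + \frac{5}{3}.
Apply T(0) = -1: A + \frac{5}{3} = -1 ⇒ A = - \frac{8}{3}.
So T(n) = \frac{5}{3} - \frac{8 \cdot 4^{n}}{3}.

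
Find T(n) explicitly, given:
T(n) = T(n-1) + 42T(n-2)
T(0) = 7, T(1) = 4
Characteristic equation: x² - x - 42 = 0, which factors as (x - (-6))(x - (7)) = 0.
Roots r₁ = -6, r₂ = 7 (distinct).
General solution: T(n) = A·(-6)^n + B·(7)^n.
From T(0) = 7: A + B = 7.
From T(1) = 4: -6A + 7B = 4.
Solving: A = \frac{45}{13}, B = \frac{46}{13}.
So T(n) = \frac{45 \left(-6\right)^{n}}{13} + \frac{46 \cdot 7^{n}}{13}.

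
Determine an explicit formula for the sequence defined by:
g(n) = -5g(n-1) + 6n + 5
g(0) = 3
First-order linear with linear forcing.
Homogeneous solution: g_h(n) = A·(-5)^n.
Try particular g_p(n) = pn + q. Substituting:
  pn + q = -5(p(n-1) + q) + 6n + 5.
Matching the n-coefficient: p = -5p + 6 ⇒ p = 1.
Matching constants: q = 5p - 5q + 5 ⇒ q = \frac{5}{3}.
General: g(n) = A·(-5)^n + n + \frac{5}{3}.
Apply g(0) = 3: A + \frac{5}{3} = 3 ⇒ A = \frac{4}{3}.
So g(n) = \frac{4 \left(-5\right)^{n}}{3} + n + \frac{5}{3}.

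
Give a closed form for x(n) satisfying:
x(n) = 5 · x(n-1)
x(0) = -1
Pure geometric recurrence with ratio 5.
By induction x(n) = x(0) · (5)^n = - 5^{n}.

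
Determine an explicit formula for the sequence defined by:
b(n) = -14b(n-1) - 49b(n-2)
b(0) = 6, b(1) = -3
Characteristic equation: x² + 14x + 49 = 0, which is (x - (-7))².
Repeated root r = -7.
General solution: b(n) = (A + Bn)·(-7)^n.
From b(0) = 6: A = 6.
From b(1) = -3: (A + B)·(-7) = -3 ⇒ B = - \frac{39}{7}.
So b(n) = \left(6 - \frac{39 n}{7}\right) \cdot (-7)^n.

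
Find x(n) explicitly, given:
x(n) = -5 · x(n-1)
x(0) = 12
Pure geometric recurrence with ratio -5.
By induction x(n) = x(0) · (-5)^n = 12 \left(-5\right)^{n}.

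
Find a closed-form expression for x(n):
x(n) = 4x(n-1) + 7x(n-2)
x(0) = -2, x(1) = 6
Characteristic equation: x² - 4x - 7 = 0.
Discriminant Δ = (4)² + 4·(7) = 44.
Roots r₁,₂ = (4 ± √44)/2, so r₁ = 2 + \sqrt{11}, r₂ = 2 - \sqrt{11}.
General solution: x(n) = A·r₁^n + B·r₂^n.
From the initial conditions, A + B = -2 and r₁A + r₂B = 6.
Since r₁ - r₂ = √44: A = (6 - (-2)r₂)/√44 = -1 + \frac{5 \sqrt{11}}{11}, and B = -2 - A = - \frac{5 \sqrt{11}}{11} - 1.
So x(n) = \left(-1 + \frac{5 \sqrt{11}}{11}\right)\left(2 + \sqrt{11}\right)^n + \left(- \frac{5 \sqrt{11}}{11} - 1\right)\left(2 - \sqrt{11}\right)^n.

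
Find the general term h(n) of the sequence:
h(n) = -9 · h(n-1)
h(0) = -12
Pure geometric recurrence with ratio -9.
By induction h(n) = h(0) · (-9)^n = - 12 \left(-9\right)^{n}.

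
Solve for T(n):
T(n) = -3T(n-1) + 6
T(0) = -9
First-order linear non-homogeneous.
Homogeneous solution: T_h(n) = A·(-3)^n.
Try constant particular solution T_p = K: K = -3K + 6 ⇒ K = \frac{3}{2}.
General: T(n) = A·(-3)^n + \frac{3}{2}.
Apply T(0) = -9: A + \frac{3}{2} = -9 ⇒ A = - \frac{21}{2}.
So T(n) = \frac{3}{2} - \frac{21 \left(-3\right)^{n}}{2}.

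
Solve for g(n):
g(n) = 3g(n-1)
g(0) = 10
This is a homogeneous first-order recurrence with ratio 3.
By induction g(n) = g(0) · (3)^n = 10 \cdot 3^{n}.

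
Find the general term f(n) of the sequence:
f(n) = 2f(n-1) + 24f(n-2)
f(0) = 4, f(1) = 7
Characteristic equation: x² - 2x - 24 = 0, which factors as (x - (6))(x - (-4)) = 0.
Roots r₁ = 6, r₂ = -4 (distinct).
General solution: f(n) = A·(6)^n + B·(-4)^n.
From f(0) = 4: A + B = 4.
From f(1) = 7: 6A - 4B = 7.
Solving: A = \frac{23}{10}, B = \frac{17}{10}.
So f(n) = \frac{17 \left(-4\right)^{n}}{10} + \frac{23 \cdot 6^{n}}{10}.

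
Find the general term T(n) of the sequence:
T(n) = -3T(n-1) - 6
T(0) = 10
First-order linear non-homogeneous.
Homogeneous solution: T_h(n) = A·(-3)^n.
Try constant particular solution T_p = K: K = -3K - 6 ⇒ K = - \frac{3}{2}.
General: T(n) = A·(-3)^n - \frac{3}{2}.
Apply T(0) = 10: A - \frac{3}{2} = 10 ⇒ A = \frac{23}{2}.
So T(n) = \frac{23 \left(-3\right)^{n}}{2} - \frac{3}{2}.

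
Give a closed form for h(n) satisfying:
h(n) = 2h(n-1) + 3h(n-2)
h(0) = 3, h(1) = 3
Characteristic equation: x² - 2x - 3 = 0, which factors as (x - (3))(x - (-1)) = 0.
Roots r₁ = 3, r₂ = -1 (distinct).
General solution: h(n) = A·(3)^n + B·(-1)^n.
From h(0) = 3: A + B = 3.
From h(1) = 3: 3A - B = 3.
Solving: A = \frac{3}{2}, B = \frac{3}{2}.
So h(n) = \frac{3 \left(-1\right)^{n}}{2} + \frac{3 \cdot 3^{n}}{2}.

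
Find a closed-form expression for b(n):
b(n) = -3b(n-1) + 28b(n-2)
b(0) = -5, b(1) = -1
Characteristic equation: x² + 3x - 28 = 0, which factors as (x - (4))(x - (-7)) = 0.
Roots r₁ = 4, r₂ = -7 (distinct).
General solution: b(n) = A·(4)^n + B·(-7)^n.
From b(0) = -5: A + B = -5.
From b(1) = -1: 4A - 7B = -1.
Solving: A = - \frac{36}{11}, B = - \frac{19}{11}.
So b(n) = - \frac{19 \left(-7\right)^{n}}{11} - \frac{36 \cdot 4^{n}}{11}.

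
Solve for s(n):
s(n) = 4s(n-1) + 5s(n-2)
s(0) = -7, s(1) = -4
Characteristic equation: x² - 4x - 5 = 0, which factors as (x - (-1))(x - (5)) = 0.
Roots r₁ = -1, r₂ = 5 (distinct).
General solution: s(n) = A·(-1)^n + B·(5)^n.
From s(0) = -7: A + B = -7.
From s(1) = -4: -A + 5B = -4.
Solving: A = - \frac{31}{6}, B = - \frac{11}{6}.
So s(n) = - \frac{31 \left(-1\right)^{n}}{6} - \frac{11 \cdot 5^{n}}{6}.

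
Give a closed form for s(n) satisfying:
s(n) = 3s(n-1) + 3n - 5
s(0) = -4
First-order linear with linear forcing.
Homogeneous solution: s_h(n) = A·(3)^n.
Try particular s_p(n) = pn + q. Substituting:
  pn + q = 3(p(n-1) + q) + 3n - 5.
Matching the n-coefficient: p = 3p + 3 ⇒ p = - \frac{3}{2}.
Matching constants: q = -3p + 3q - 5 ⇒ q = \frac{1}{4}.
General: s(n) = A·(3)^n - \frac{3 n}{2} + \frac{1}{4}.
Apply s(0) = -4: A + \frac{1}{4} = -4 ⇒ A = - \frac{17}{4}.
So s(n) = - \frac{17 \cdot 3^{n}}{4} - \frac{3 n}{2} + \frac{1}{4}.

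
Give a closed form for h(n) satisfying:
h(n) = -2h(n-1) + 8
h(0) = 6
First-order linear non-homogeneous.
Homogeneous solution: h_h(n) = A·(-2)^n.
Try constant particular solution h_p = K: K = -2K + 8 ⇒ K = \frac{8}{3}.
General: h(n) = A·(-2)^n + \frac{8}{3}.
Apply h(0) = 6: A + \frac{8}{3} = 6 ⇒ A = \frac{10}{3}.
So h(n) = \frac{10 \left(-2\right)^{n}}{3} + \frac{8}{3}.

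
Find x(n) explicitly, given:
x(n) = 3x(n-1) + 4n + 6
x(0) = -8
First-order linear with linear forcing.
Homogeneous solution: x_h(n) = A·(3)^n.
Try particular x_p(n) = pn + q. Substituting:
  pn + q = 3(p(n-1) + q) + 4n + 6.
Matching the n-coefficient: p = 3p + 4 ⇒ p = -2.
Matching constants: q = -3p + 3q + 6 ⇒ q = -6.
General: x(n) = A·(3)^n - 2 n - 6.
Apply x(0) = -8: A - 6 = -8 ⇒ A = -2.
So x(n) = - 2 \cdot 3^{n} - 2 n - 6.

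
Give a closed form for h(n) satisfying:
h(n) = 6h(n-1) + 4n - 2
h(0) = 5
First-order linear with linear forcing.
Homogeneous solution: h_h(n) = A·(6)^n.
Try particular h_p(n) = pn + q. Substituting:
  pn + q = 6(p(n-1) + q) + 4n - 2.
Matching the n-coefficient: p = 6p + 4 ⇒ p = - \frac{4}{5}.
Matching constants: q = -6p + 6q - 2 ⇒ q = - \frac{14}{25}.
General: h(n) = A·(6)^n - \frac{4 n}{5} - \frac{14}{25}.
Apply h(0) = 5: A - \frac{14}{25} = 5 ⇒ A = \frac{139}{25}.
So h(n) = \frac{139 \cdot 6^{n}}{25} - \frac{4 n}{5} - \frac{14}{25}.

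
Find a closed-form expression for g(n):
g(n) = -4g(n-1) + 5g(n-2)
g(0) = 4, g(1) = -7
Characteristic equation: x² + 4x - 5 = 0, which factors as (x - (-5))(x - (1)) = 0.
Roots r₁ = -5, r₂ = 1 (distinct).
General solution: g(n) = A·(-5)^n + B·(1)^n.
From g(0) = 4: A + B = 4.
From g(1) = -7: -5A + B = -7.
Solving: A = \frac{11}{6}, B = \frac{13}{6}.
So g(n) = \frac{11 \left(-5\right)^{n}}{6} + \frac{13}{6}.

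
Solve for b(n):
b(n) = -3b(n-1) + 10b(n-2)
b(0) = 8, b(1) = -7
Characteristic equation: x² + 3x - 10 = 0, which factors as (x - (2))(x - (-5)) = 0.
Roots r₁ = 2, r₂ = -5 (distinct).
General solution: b(n) = A·(2)^n + B·(-5)^n.
From b(0) = 8: A + B = 8.
From b(1) = -7: 2A - 5B = -7.
Solving: A = \frac{33}{7}, B = \frac{23}{7}.
So b(n) = \frac{23 \left(-5\right)^{n}}{7} + \frac{33 \cdot 2^{n}}{7}.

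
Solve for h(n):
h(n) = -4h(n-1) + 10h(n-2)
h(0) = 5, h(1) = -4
Characteristic equation: x² + 4x - 10 = 0.
Discriminant Δ = (-4)² + 4·(10) = 56.
Roots r₁,₂ = (-4 ± √56)/2, so r₁ = -2 + \sqrt{14}, r₂ = - \sqrt{14} - 2.
General solution: h(n) = A·r₁^n + B·r₂^n.
From the initial conditions, A + B = 5 and r₁A + r₂B = -4.
Since r₁ - r₂ = √56: A = (-4 - (5)r₂)/√56 = \frac{3 \sqrt{14}}{14} + \frac{5}{2}, and B = 5 - A = \frac{5}{2} - \frac{3 \sqrt{14}}{14}.
So h(n) = \left(\frac{3 \sqrt{14}}{14} + \frac{5}{2}\right)\left(-2 + \sqrt{14}\right)^n + \left(\frac{5}{2} - \frac{3 \sqrt{14}}{14}\right)\left(- \sqrt{14} - 2\right)^n.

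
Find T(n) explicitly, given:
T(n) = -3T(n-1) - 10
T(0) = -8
First-order linear non-homogeneous.
Homogeneous solution: T_h(n) = A·(-3)^n.
Try constant particular solution T_p = K: K = -3K - 10 ⇒ K = - \frac{5}{2}.
General: T(n) = A·(-3)^n - \frac{5}{2}.
Apply T(0) = -8: A - \frac{5}{2} = -8 ⇒ A = - \frac{11}{2}.
So T(n) = - \frac{11 \left(-3\right)^{n}}{2} - \frac{5}{2}.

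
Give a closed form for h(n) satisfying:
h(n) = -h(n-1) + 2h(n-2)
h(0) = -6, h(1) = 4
Characteristic equation: x² + x - 2 = 0, which factors as (x - (-2))(x - (1)) = 0.
Roots r₁ = -2, r₂ = 1 (distinct).
General solution: h(n) = A·(-2)^n + B·(1)^n.
From h(0) = -6: A + B = -6.
From h(1) = 4: -2A + B = 4.
Solving: A = - \frac{10}{3}, B = - \frac{8}{3}.
So h(n) = - \frac{10 \left(-2\right)^{n}}{3} - \frac{8}{3}.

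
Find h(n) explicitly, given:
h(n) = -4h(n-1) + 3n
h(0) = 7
First-order linear with linear forcing.
Homogeneous solution: h_h(n) = A·(-4)^n.
Try particular h_p(n) = pn + q. Substituting:
  pn + q = -4(p(n-1) + q) + 3n.
Matching the n-coefficient: p = -4p + 3 ⇒ p = \frac{3}{5}.
Matching constants: q = 4p - 4q ⇒ q = \frac{12}{25}.
General: h(n) = A·(-4)^n + \frac{3 n}{5} + \frac{12}{25}.
Apply h(0) = 7: A + \frac{12}{25} = 7 ⇒ A = \frac{163}{25}.
So h(n) = \frac{163 \left(-4\right)^{n}}{25} + \frac{3 n}{5} + \frac{12}{25}.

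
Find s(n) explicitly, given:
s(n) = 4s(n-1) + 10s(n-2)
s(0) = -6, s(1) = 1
Characteristic equation: x² - 4x - 10 = 0.
Discriminant Δ = (4)² + 4·(10) = 56.
Roots r₁,₂ = (4 ± √56)/2, so r₁ = 2 + \sqrt{14}, r₂ = 2 - \sqrt{14}.
General solution: s(n) = A·r₁^n + B·r₂^n.
From the initial conditions, A + B = -6 and r₁A + r₂B = 1.
Since r₁ - r₂ = √56: A = (1 - (-6)r₂)/√56 = -3 + \frac{13 \sqrt{14}}{28}, and B = -6 - A = -3 - \frac{13 \sqrt{14}}{28}.
So s(n) = \left(-3 + \frac{13 \sqrt{14}}{28}\right)\left(2 + \sqrt{14}\right)^n + \left(-3 - \frac{13 \sqrt{14}}{28}\right)\left(2 - \sqrt{14}\right)^n.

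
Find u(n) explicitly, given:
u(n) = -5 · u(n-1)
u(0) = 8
Pure geometric recurrence with ratio -5.
By induction u(n) = u(0) · (-5)^n = 8 \left(-5\right)^{n}.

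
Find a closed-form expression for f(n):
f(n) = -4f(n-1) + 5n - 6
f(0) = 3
First-order linear with linear forcing.
Homogeneous solution: f_h(n) = A·(-4)^n.
Try particular f_p(n) = pn + q. Substituting:
  pn + q = -4(p(n-1) + q) + 5n - 6.
Matching the n-coefficient: p = -4p + 5 ⇒ p = 1.
Matching constants: q = 4p - 4q - 6 ⇒ q = - \frac{2}{5}.
General: f(n) = A·(-4)^n + n - \frac{2}{5}.
Apply f(0) = 3: A - \frac{2}{5} = 3 ⇒ A = \frac{17}{5}.
So f(n) = \frac{17 \left(-4\right)^{n}}{5} + n - \frac{2}{5}.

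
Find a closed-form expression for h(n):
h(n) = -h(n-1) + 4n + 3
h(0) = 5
First-order linear with linear forcing.
Homogeneous solution: h_h(n) = A·(-1)^n.
Try particular h_p(n) = pn + q. Substituting:
  pn + q = -(p(n-1) + q) + 4n + 3.
Matching the n-coefficient: p = -p + 4 ⇒ p = 2.
Matching constants: q = p - q + 3 ⇒ q = \frac{5}{2}.
General: h(n) = A·(-1)^n + 2 n + \frac{5}{2}.
Apply h(0) = 5: A + \frac{5}{2} = 5 ⇒ A = \frac{5}{2}.
So h(n) = \frac{5 \left(-1\right)^{n}}{2} + 2 n + \frac{5}{2}.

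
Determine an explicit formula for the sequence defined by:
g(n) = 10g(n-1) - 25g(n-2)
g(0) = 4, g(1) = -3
Characteristic equation: x² - 10x + 25 = 0, which is (x - (5))².
Repeated root r = 5.
General solution: g(n) = (A + Bn)·(5)^n.
From g(0) = 4: A = 4.
From g(1) = -3: (A + B)·(5) = -3 ⇒ B = - \frac{23}{5}.
So g(n) = \left(4 - \frac{23 n}{5}\right) \cdot (5)^n.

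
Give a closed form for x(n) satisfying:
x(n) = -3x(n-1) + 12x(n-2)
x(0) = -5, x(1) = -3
Characteristic equation: x² + 3x - 12 = 0.
Discriminant Δ = (-3)² + 4·(12) = 57.
Roots r₁,₂ = (-3 ± √57)/2, so r₁ = - \frac{3}{2} + \frac{\sqrt{57}}{2}, r₂ = - \frac{\sqrt{57}}{2} - \frac{3}{2}.
General solution: x(n) = A·r₁^n + B·r₂^n.
From the initial conditions, A + B = -5 and r₁A + r₂B = -3.
Since r₁ - r₂ = √57: A = (-3 - (-5)r₂)/√57 = - \frac{5}{2} - \frac{7 \sqrt{57}}{38}, and B = -5 - A = - \frac{5}{2} + \frac{7 \sqrt{57}}{38}.
So x(n) = \left(- \frac{5}{2} - \frac{7 \sqrt{57}}{38}\right)\left(- \frac{3}{2} + \frac{\sqrt{57}}{2}\right)^n + \left(- \frac{5}{2} + \frac{7 \sqrt{57}}{38}\right)\left(- \frac{\sqrt{57}}{2} - \frac{3}{2}\right)^n.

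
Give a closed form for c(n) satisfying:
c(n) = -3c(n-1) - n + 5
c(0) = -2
First-order linear with linear forcing.
Homogeneous solution: c_h(n) = A·(-3)^n.
Try particular c_p(n) = pn + q. Substituting:
  pn + q = -3(p(n-1) + q) - n + 5.
Matching the n-coefficient: p = -3p - 1 ⇒ p = - \frac{1}{4}.
Matching constants: q = 3p - 3q + 5 ⇒ q = \frac{17}{16}.
General: c(n) = A·(-3)^n - \frac{n}{4} + \frac{17}{16}.
Apply c(0) = -2: A + \frac{17}{16} = -2 ⇒ A = - \frac{49}{16}.
So c(n) = - \frac{49 \left(-3\right)^{n}}{16} - \frac{n}{4} + \frac{17}{16}.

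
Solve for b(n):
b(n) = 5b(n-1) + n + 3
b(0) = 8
First-order linear with linear forcing.
Homogeneous solution: b_h(n) = A·(5)^n.
Try particular b_p(n) = pn + q. Substituting:
  pn + q = 5(p(n-1) + q) + n + 3.
Matching the n-coefficient: p = 5p + 1 ⇒ p = - \frac{1}{4}.
Matching constants: q = -5p + 5q + 3 ⇒ q = - \frac{17}{16}.
General: b(n) = A·(5)^n - \frac{n}{4} - \frac{17}{16}.
Apply b(0) = 8: A - \frac{17}{16} = 8 ⇒ A = \frac{145}{16}.
So b(n) = \frac{145 \cdot 5^{n}}{16} - \frac{n}{4} - \frac{17}{16}.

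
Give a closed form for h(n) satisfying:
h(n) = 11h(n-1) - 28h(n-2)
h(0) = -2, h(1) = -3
Characteristic equation: x² - 11x + 28 = 0, which factors as (x - (4))(x - (7)) = 0.
Roots r₁ = 4, r₂ = 7 (distinct).
General solution: h(n) = A·(4)^n + B·(7)^n.
From h(0) = -2: A + B = -2.
From h(1) = -3: 4A + 7B = -3.
Solving: A = - \frac{11}{3}, B = \frac{5}{3}.
So h(n) = - \frac{11 \cdot 4^{n}}{3} + \frac{5 \cdot 7^{n}}{3}.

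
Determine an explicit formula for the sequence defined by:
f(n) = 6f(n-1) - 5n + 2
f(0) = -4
First-order linear with linear forcing.
Homogeneous solution: f_h(n) = A·(6)^n.
Try particular f_p(n) = pn + q. Substituting:
  pn + q = 6(p(n-1) + q) - 5n + 2.
Matching the n-coefficient: p = 6p - 5 ⇒ p = 1.
Matching constants: q = -6p + 6q + 2 ⇒ q = \frac{4}{5}.
General: f(n) = A·(6)^n + n + \frac{4}{5}.
Apply f(0) = -4: A + \frac{4}{5} = -4 ⇒ A = - \frac{24}{5}.
So f(n) = - \frac{24 \cdot 6^{n}}{5} + n + \frac{4}{5}.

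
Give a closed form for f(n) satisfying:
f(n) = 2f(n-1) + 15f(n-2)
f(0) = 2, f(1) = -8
Characteristic equation: x² - 2x - 15 = 0, which factors as (x - (5))(x - (-3)) = 0.
Roots r₁ = 5, r₂ = -3 (distinct).
General solution: f(n) = A·(5)^n + B·(-3)^n.
From f(0) = 2: A + B = 2.
From f(1) = -8: 5A - 3B = -8.
Solving: A = - \frac{1}{4}, B = \frac{9}{4}.
So f(n) = \frac{9 \left(-3\right)^{n}}{4} - \frac{5^{n}}{4}.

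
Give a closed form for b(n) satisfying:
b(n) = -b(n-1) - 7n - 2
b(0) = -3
First-order linear with linear forcing.
Homogeneous solution: b_h(n) = A·(-1)^n.
Try particular b_p(n) = pn + q. Substituting:
  pn + q = -(p(n-1) + q) - 7n - 2.
Matching the n-coefficient: p = -p - 7 ⇒ p = - \frac{7}{2}.
Matching constants: q = p - q - 2 ⇒ q = - \frac{11}{4}.
General: b(n) = A·(-1)^n - \frac{7 n}{2} - \frac{11}{4}.
Apply b(0) = -3: A - \frac{11}{4} = -3 ⇒ A = - \frac{1}{4}.
So b(n) = - \frac{\left(-1\right)^{n}}{4} - \frac{7 n}{2} - \frac{11}{4}.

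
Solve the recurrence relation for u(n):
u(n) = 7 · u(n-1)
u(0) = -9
Pure geometric recurrence with ratio 7.
By induction u(n) = u(0) · (7)^n = - 9 \cdot 7^{n}.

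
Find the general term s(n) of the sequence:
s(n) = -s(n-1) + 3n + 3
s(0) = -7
First-order linear with linear forcing.
Homogeneous solution: s_h(n) = A·(-1)^n.
Try particular s_p(n) = pn + q. Substituting:
  pn + q = -(p(n-1) + q) + 3n + 3.
Matching the n-coefficient: p = -p + 3 ⇒ p = \frac{3}{2}.
Matching constants: q = p - q + 3 ⇒ q = \frac{9}{4}.
General: s(n) = A·(-1)^n + \frac{3 n}{2} + \frac{9}{4}.
Apply s(0) = -7: A + \frac{9}{4} = -7 ⇒ A = - \frac{37}{4}.
So s(n) = - \frac{37 \left(-1\right)^{n}}{4} + \frac{3 n}{2} + \frac{9}{4}.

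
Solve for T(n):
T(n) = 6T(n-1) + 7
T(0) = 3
First-order linear non-homogeneous.
Homogeneous solution: T_h(n) = A·(6)^n.
Try constant particular solution T_p = K: K = 6K + 7 ⇒ K = - \frac{7}{5}.
General: T(n) = A·(6)^n - \frac{7}{5}.
Apply T(0) = 3: A - \frac{7}{5} = 3 ⇒ A = \frac{22}{5}.
So T(n) = \frac{22 \cdot 6^{n}}{5} - \frac{7}{5}.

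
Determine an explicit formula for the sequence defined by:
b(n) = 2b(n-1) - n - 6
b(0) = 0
First-order linear with linear forcing.
Homogeneous solution: b_h(n) = A·(2)^n.
Try particular b_p(n) = pn + q. Substituting:
  pn + q = 2(p(n-1) + q) - n - 6.
Matching the n-coefficient: p = 2p - 1 ⇒ p = 1.
Matching constants: q = -2p + 2q - 6 ⇒ q = 8.
General: b(n) = A·(2)^n + n + 8.
Apply b(0) = 0: A + 8 = 0 ⇒ A = -8.
So b(n) = - 8 \cdot 2^{n} + n + 8.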